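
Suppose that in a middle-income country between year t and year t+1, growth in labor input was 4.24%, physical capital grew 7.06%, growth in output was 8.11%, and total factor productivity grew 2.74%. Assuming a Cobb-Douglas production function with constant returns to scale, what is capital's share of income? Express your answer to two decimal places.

gY = gA + α·gK + (1−α)·gL, so gY − gA − gL = α(gK − gL).
8.11 − 2.74 − 4.24 = α × (7.06 − 4.24).
1.13 = 2.82 α, so α = 0.4007.

0.40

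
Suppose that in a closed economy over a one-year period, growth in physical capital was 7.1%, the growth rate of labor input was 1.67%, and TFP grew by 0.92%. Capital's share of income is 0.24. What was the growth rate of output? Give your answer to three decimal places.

3.893%

Labor's share = 1 − 0.24 = 0.76.
Physical capital: 0.24 × 7.1 = 1.704 pp.
Labor input: 0.76 × 1.67 = 1.2692 pp.
Output growth = 0.92 + 2.9732 = 3.8932%.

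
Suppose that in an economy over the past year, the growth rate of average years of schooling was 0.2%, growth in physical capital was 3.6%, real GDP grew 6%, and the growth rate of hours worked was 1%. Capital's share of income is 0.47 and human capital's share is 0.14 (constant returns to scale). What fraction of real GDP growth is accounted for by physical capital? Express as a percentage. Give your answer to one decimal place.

Physical capital accounted for 28.2% of growth.

Physical capital contributed 0.47 × 3.6 = 1.692 pp.
Share of growth = 1.692 / 6 × 100 = 28.2%.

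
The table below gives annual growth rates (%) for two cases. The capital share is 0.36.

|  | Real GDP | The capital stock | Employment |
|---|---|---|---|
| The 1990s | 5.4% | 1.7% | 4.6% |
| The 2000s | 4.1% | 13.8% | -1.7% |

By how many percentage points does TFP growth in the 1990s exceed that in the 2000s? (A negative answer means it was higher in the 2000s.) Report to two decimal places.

Labor's share = 1 − 0.36 = 0.64.
The 1990s: TFP = 5.4 − 0.612 − 2.944 = 1.844%.
The 2000s: TFP = 4.1 − 4.968 + 1.088 = 0.22%.
Difference = 1.844 − (0.22) = 1.624 pp.

1.62 percentage points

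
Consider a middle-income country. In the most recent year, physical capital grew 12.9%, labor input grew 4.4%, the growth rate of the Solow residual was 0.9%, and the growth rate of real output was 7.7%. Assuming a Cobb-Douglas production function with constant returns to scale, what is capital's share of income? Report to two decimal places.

α = 0.28

gY = gA + α·gK + (1−α)·gL, so gY − gA − gL = α(gK − gL).
7.7 − 0.9 − 4.4 = α × (12.9 − 4.4).
2.4 = 8.5 α, so α = 0.2824.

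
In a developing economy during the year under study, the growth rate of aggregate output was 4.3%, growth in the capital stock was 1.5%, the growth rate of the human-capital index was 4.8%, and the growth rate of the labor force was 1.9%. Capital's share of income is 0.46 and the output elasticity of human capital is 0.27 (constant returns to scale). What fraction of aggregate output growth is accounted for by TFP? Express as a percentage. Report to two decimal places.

TFP accounted for 41.88% of growth.

Labor's share = 1 − 0.46 − 0.27 = 0.27.
The capital stock: 0.46 × 1.5 = 0.69 pp.
The human-capital index: 0.27 × 4.8 = 1.296 pp.
The labor force: 0.27 × 1.9 = 0.513 pp.
TFP growth = 4.3 − 2.499 = 1.801%.
TFP share of growth = 1.801 / 4.3 × 100 = 41.8837%.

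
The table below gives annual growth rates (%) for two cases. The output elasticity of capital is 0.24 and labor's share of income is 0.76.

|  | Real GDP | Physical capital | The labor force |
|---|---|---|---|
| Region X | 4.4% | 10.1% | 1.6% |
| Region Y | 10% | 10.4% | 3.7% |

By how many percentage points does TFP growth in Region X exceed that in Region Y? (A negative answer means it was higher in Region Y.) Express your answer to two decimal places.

Labor's share = 1 − 0.24 = 0.76.
Region X: TFP = 4.4 − 2.424 − 1.216 = 0.76%.
Region Y: TFP = 10 − 2.496 − 2.812 = 4.692%.
Difference = 0.76 − (4.692) = -3.932 pp.

-3.93 percentage points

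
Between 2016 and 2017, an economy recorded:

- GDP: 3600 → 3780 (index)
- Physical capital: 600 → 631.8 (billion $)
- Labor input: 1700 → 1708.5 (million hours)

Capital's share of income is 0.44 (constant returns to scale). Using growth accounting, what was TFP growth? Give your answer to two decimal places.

2.39%

GDP growth = (3780 − 3600) / 3600 = 5%.
Physical capital growth = (631.8 − 600) / 600 = 5.3%.
Labor input growth = (1708.5 − 1700) / 1700 = 0.5%.
Labor's share = 1 − 0.44 = 0.56.
Physical capital: 0.44 × 5.3 = 2.332 pp.
Labor input: 0.56 × 0.5 = 0.28 pp.
TFP growth = 5 − 2.612 = 2.388%.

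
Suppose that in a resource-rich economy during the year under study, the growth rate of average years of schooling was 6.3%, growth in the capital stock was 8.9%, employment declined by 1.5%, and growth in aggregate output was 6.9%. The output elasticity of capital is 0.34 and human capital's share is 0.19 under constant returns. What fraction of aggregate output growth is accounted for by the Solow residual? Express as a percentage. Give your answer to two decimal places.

49.01%

Labor's share = 1 − 0.34 − 0.19 = 0.47.
The capital stock: 0.34 × 8.9 = 3.026 pp.
Average years of schooling: 0.19 × 6.3 = 1.197 pp.
Employment: 0.47 × (-1.5) = -0.705 pp.
TFP growth = 6.9 − 3.518 = 3.382%.
TFP share of growth = 3.382 / 6.9 × 100 = 49.0145%.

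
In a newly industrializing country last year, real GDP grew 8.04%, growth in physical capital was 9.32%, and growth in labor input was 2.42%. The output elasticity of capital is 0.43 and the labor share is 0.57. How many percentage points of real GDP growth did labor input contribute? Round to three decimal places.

Labor's share = 1 − 0.43 = 0.57.
Contribution = share × growth = 0.57 × 2.42 = 1.3794 pp.

1.379 percentage points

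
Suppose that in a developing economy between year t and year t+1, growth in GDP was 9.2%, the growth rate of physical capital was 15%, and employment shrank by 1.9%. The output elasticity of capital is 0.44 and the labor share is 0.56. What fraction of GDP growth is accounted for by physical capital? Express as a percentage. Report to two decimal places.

71.74%

Physical capital contributed 0.44 × 15 = 6.6 pp.
Share of growth = 6.6 / 9.2 × 100 = 71.7391%.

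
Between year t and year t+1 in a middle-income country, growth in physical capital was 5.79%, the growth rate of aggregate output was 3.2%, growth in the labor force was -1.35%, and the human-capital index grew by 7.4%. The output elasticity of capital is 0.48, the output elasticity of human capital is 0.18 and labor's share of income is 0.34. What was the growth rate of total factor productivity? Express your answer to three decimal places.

-0.452%

Labor's share = 1 − 0.48 − 0.18 = 0.34.
Physical capital: 0.48 × 5.79 = 2.7792 pp.
The human-capital index: 0.18 × 7.4 = 1.332 pp.
The labor force: 0.34 × (-1.35) = -0.459 pp.
TFP growth = 3.2 − 3.6522 = -0.4522%.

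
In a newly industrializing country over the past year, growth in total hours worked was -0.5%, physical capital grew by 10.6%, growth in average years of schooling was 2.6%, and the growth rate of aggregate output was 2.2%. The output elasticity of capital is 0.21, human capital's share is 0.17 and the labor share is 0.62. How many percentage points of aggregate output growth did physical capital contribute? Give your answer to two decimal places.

Contribution = share × growth = 0.21 × 10.6 = 2.226 pp.

2.23 pp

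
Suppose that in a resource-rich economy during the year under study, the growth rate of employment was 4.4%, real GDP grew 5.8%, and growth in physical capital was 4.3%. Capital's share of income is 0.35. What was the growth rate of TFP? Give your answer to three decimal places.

Labor's share = 1 − 0.35 = 0.65.
Physical capital: 0.35 × 4.3 = 1.505 pp.
Employment: 0.65 × 4.4 = 2.86 pp.
TFP growth = 5.8 − 4.365 = 1.435%.

1.435%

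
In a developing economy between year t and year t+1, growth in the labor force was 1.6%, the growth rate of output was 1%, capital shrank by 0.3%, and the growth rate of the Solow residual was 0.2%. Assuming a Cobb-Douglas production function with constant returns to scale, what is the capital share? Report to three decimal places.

0.421

gY = gA + α·gK + (1−α)·gL, so gY − gA − gL = α(gK − gL).
1 − 0.2 − 1.6 = α × (-0.3 − 1.6).
-0.8 = -1.9 α, so α = 0.42105.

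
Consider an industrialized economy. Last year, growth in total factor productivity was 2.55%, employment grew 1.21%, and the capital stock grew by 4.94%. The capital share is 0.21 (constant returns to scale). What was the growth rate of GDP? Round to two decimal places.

Labor's share = 1 − 0.21 = 0.79.
The capital stock: 0.21 × 4.94 = 1.0374 pp.
Employment: 0.79 × 1.21 = 0.9559 pp.
Output growth = 2.55 + 1.9933 = 4.5433%.

GDP grew 4.54%.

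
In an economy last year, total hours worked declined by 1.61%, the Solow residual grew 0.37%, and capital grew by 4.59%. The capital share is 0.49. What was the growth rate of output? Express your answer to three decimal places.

1.798%

Labor's share = 1 − 0.49 = 0.51.
Capital: 0.49 × 4.59 = 2.2491 pp.
Total hours worked: 0.51 × (-1.61) = -0.8211 pp.
Output growth = 0.37 + 1.428 = 1.798%.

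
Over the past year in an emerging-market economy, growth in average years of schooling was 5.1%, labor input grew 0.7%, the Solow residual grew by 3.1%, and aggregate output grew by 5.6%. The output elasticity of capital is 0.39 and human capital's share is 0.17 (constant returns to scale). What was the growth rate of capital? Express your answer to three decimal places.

3.397%

Labor's share = 1 − 0.39 − 0.17 = 0.44.
gY = gA + 0.17×5.1 + 0.44×0.7 + 0.39×g.
0.39×g = 5.6 − 3.1 − 1.175 = 1.325.
g = 1.325 / 0.39 = 3.39744%.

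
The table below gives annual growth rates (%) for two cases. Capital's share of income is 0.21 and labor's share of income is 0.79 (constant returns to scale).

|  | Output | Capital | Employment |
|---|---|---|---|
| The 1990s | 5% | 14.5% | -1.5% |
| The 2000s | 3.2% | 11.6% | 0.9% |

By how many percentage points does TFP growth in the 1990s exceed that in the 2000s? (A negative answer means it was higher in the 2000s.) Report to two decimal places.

3.09 percentage points

Labor's share = 1 − 0.21 = 0.79.
The 1990s: TFP = 5 − 3.045 + 1.185 = 3.14%.
The 2000s: TFP = 3.2 − 2.436 − 0.711 = 0.053%.
Difference = 3.14 − (0.053) = 3.087 pp.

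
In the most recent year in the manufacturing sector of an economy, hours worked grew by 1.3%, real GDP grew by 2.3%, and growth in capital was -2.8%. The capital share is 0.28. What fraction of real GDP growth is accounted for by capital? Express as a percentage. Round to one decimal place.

Capital contributed 0.28 × (-2.8) = -0.784 pp.
Share of growth = -0.784 / 2.3 × 100 = -34.087%.

Capital accounted for -34.1% of growth.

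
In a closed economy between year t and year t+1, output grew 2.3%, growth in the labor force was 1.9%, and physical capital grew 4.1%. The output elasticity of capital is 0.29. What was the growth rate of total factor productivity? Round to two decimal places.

-0.24%

Labor's share = 1 − 0.29 = 0.71.
Physical capital: 0.29 × 4.1 = 1.189 pp.
The labor force: 0.71 × 1.9 = 1.349 pp.
TFP growth = 2.3 − 2.538 = -0.238%.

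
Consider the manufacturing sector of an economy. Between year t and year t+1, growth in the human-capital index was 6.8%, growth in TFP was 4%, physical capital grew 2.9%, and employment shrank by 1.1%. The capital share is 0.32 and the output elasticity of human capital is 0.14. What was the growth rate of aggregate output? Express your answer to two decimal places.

Labor's share = 1 − 0.32 − 0.14 = 0.54.
Physical capital: 0.32 × 2.9 = 0.928 pp.
The human-capital index: 0.14 × 6.8 = 0.952 pp.
Employment: 0.54 × (-1.1) = -0.594 pp.
Output growth = 4 + 1.286 = 5.286%.

5.29%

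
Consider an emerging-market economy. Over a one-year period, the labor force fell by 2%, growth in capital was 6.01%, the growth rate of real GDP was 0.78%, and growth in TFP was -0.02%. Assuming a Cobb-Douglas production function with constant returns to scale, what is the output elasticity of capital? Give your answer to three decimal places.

0.350

gY = gA + α·gK + (1−α)·gL, so gY − gA − gL = α(gK − gL).
0.78 + 0.02 + 2 = α × (6.01 − (-2)).
2.8 = 8.01 α, so α = 0.34956.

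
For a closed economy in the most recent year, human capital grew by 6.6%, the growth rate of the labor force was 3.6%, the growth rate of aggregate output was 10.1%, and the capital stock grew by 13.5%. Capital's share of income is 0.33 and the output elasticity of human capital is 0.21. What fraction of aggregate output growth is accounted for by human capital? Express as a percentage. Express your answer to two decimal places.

Human capital contributed 0.21 × 6.6 = 1.386 pp.
Share of growth = 1.386 / 10.1 × 100 = 13.7228%.

Human capital accounted for 13.72% of growth.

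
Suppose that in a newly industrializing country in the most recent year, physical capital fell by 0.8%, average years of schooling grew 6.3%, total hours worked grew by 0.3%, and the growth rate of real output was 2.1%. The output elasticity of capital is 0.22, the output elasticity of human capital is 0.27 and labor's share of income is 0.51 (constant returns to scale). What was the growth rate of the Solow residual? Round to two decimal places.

0.42%

Labor's share = 1 − 0.22 − 0.27 = 0.51.
Physical capital: 0.22 × (-0.8) = -0.176 pp.
Average years of schooling: 0.27 × 6.3 = 1.701 pp.
Total hours worked: 0.51 × 0.3 = 0.153 pp.
TFP growth = 2.1 − 1.678 = 0.422%.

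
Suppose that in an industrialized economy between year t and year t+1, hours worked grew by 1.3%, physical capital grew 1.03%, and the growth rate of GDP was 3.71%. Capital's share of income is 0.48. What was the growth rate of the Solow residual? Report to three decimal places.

Labor's share = 1 − 0.48 = 0.52.
Physical capital: 0.48 × 1.03 = 0.4944 pp.
Hours worked: 0.52 × 1.3 = 0.676 pp.
TFP growth = 3.71 − 1.1704 = 2.5396%.

The Solow residual growth was 2.540%.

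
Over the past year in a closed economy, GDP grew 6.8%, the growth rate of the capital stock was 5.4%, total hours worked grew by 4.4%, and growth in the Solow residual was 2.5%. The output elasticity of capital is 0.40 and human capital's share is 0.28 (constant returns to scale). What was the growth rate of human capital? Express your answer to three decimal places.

Labor's share = 1 − 0.4 − 0.28 = 0.32.
gY = gA + 0.4×5.4 + 0.32×4.4 + 0.28×g.
0.28×g = 6.8 − 2.5 − 3.568 = 0.732.
g = 0.732 / 0.28 = 2.61429%.

Human capital grew 2.614%.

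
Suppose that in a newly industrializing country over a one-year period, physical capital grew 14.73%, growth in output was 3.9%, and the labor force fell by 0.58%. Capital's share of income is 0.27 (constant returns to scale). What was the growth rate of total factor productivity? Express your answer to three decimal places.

Total factor productivity growth was 0.346%.

Labor's share = 1 − 0.27 = 0.73.
Physical capital: 0.27 × 14.73 = 3.9771 pp.
The labor force: 0.73 × (-0.58) = -0.4234 pp.
TFP growth = 3.9 − 3.5537 = 0.3463%.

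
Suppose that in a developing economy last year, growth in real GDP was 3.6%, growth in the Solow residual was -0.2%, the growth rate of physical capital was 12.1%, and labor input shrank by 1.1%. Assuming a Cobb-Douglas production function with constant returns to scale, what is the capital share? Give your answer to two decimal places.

α = 0.37

gY = gA + α·gK + (1−α)·gL, so gY − gA − gL = α(gK − gL).
3.6 + 0.2 + 1.1 = α × (12.1 − (-1.1)).
4.9 = 13.2 α, so α = 0.3712.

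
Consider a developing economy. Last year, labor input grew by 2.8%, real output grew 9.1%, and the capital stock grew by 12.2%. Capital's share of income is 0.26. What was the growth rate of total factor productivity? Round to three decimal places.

Total factor productivity grew 3.856%.

Labor's share = 1 − 0.26 = 0.74.
The capital stock: 0.26 × 12.2 = 3.172 pp.
Labor input: 0.74 × 2.8 = 2.072 pp.
TFP growth = 9.1 − 5.244 = 3.856%.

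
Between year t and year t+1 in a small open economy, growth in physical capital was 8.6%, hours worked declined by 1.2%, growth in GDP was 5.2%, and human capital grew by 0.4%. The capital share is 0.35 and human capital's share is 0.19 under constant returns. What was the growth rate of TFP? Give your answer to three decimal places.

Labor's share = 1 − 0.35 − 0.19 = 0.46.
Physical capital: 0.35 × 8.6 = 3.01 pp.
Human capital: 0.19 × 0.4 = 0.076 pp.
Hours worked: 0.46 × (-1.2) = -0.552 pp.
TFP growth = 5.2 − 2.534 = 2.666%.

2.666%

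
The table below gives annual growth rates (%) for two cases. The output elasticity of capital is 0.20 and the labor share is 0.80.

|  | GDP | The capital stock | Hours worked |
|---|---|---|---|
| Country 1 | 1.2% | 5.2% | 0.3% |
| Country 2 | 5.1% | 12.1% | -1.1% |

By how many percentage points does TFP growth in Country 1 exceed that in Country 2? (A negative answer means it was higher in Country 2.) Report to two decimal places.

Labor's share = 1 − 0.2 = 0.8.
Country 1: TFP = 1.2 − 1.04 − 0.24 = -0.08%.
Country 2: TFP = 5.1 − 2.42 + 0.88 = 3.56%.
Difference = -0.08 − (3.56) = -3.64 pp.

-3.64 percentage points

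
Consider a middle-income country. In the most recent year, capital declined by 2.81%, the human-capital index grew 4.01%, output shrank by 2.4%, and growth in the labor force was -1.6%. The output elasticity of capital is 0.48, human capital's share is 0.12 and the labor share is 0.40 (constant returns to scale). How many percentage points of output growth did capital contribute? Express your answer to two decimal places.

Contribution = share × growth = 0.48 × (-2.81) = -1.3488 pp.

-1.35 percentage points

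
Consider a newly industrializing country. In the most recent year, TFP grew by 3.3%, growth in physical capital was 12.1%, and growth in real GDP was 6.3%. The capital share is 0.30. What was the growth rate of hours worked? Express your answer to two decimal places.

Labor's share = 1 − 0.3 = 0.7.
gY = gA + 0.3×12.1 + 0.7×g.
0.7×g = 6.3 − 3.3 − 3.63 = -0.63.
g = -0.63 / 0.7 = -0.9%.

-0.90%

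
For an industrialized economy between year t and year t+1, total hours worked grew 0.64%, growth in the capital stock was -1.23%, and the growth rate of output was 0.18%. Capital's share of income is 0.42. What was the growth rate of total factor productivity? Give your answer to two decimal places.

Labor's share = 1 − 0.42 = 0.58.
The capital stock: 0.42 × (-1.23) = -0.5166 pp.
Total hours worked: 0.58 × 0.64 = 0.3712 pp.
TFP growth = 0.18 + 0.1454 = 0.3254%.

Total factor productivity grew 0.33%.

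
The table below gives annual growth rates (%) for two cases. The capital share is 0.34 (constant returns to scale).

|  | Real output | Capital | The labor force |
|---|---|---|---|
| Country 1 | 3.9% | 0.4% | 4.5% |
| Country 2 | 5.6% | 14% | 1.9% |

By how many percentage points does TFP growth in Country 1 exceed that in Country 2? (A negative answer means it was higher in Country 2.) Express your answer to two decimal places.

Labor's share = 1 − 0.34 = 0.66.
Country 1: TFP = 3.9 − 0.136 − 2.97 = 0.794%.
Country 2: TFP = 5.6 − 4.76 − 1.254 = -0.414%.
Difference = 0.794 − (-0.414) = 1.208 pp.

1.21 percentage points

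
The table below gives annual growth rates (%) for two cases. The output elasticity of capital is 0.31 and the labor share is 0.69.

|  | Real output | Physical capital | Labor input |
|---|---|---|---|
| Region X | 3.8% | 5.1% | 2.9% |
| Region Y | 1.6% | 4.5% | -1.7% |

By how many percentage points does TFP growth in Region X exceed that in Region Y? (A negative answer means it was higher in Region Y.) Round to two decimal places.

-1.16 percentage points

Labor's share = 1 − 0.31 = 0.69.
Region X: TFP = 3.8 − 1.581 − 2.001 = 0.218%.
Region Y: TFP = 1.6 − 1.395 + 1.173 = 1.378%.
Difference = 0.218 − (1.378) = -1.16 pp.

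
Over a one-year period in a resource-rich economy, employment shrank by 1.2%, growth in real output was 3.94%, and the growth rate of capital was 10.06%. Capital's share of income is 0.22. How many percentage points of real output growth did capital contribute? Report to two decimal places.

2.21

Contribution = share × growth = 0.22 × 10.06 = 2.2132 pp.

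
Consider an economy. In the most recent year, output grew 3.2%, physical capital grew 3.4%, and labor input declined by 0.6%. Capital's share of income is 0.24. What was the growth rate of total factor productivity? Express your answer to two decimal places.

Total factor productivity grew 2.84%.

Labor's share = 1 − 0.24 = 0.76.
Physical capital: 0.24 × 3.4 = 0.816 pp.
Labor input: 0.76 × (-0.6) = -0.456 pp.
TFP growth = 3.2 − 0.36 = 2.84%.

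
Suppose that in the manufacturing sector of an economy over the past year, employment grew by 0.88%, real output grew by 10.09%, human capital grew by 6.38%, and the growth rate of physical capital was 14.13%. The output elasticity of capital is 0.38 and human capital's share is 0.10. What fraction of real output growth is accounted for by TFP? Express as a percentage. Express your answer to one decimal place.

TFP accounted for 35.9% of growth.

Labor's share = 1 − 0.38 − 0.1 = 0.52.
Physical capital: 0.38 × 14.13 = 5.3694 pp.
Human capital: 0.1 × 6.38 = 0.638 pp.
Employment: 0.52 × 0.88 = 0.4576 pp.
TFP growth = 10.09 − 6.465 = 3.625%.
TFP share of growth = 3.625 / 10.09 × 100 = 35.927%.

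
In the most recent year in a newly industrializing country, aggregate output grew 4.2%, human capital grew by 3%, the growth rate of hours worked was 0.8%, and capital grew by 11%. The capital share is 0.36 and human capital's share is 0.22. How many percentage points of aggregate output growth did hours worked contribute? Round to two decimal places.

Labor's share = 1 − 0.36 − 0.22 = 0.42.
Contribution = share × growth = 0.42 × 0.8 = 0.336 pp.

0.34 pp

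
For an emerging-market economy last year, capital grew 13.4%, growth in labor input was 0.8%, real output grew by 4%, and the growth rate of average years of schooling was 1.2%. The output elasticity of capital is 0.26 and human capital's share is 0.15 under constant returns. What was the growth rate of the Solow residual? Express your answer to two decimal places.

Labor's share = 1 − 0.26 − 0.15 = 0.59.
Capital: 0.26 × 13.4 = 3.484 pp.
Average years of schooling: 0.15 × 1.2 = 0.18 pp.
Labor input: 0.59 × 0.8 = 0.472 pp.
TFP growth = 4 − 4.136 = -0.136%.

-0.14%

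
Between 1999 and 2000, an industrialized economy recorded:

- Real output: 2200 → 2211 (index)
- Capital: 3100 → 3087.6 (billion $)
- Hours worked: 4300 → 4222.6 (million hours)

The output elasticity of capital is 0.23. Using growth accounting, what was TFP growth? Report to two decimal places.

Real output growth = (2211 − 2200) / 2200 = 0.5%.
Capital growth = (3087.6 − 3100) / 3100 = -0.4%.
Hours worked growth = (4222.6 − 4300) / 4300 = -1.8%.
Labor's share = 1 − 0.23 = 0.77.
Capital: 0.23 × (-0.4) = -0.092 pp.
Hours worked: 0.77 × (-1.8) = -1.386 pp.
TFP growth = 0.5 + 1.478 = 1.978%.

1.98%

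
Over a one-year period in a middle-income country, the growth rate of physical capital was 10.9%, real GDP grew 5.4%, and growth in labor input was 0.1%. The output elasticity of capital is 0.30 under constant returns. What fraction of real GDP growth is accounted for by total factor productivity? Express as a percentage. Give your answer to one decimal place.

38.1%

Labor's share = 1 − 0.3 = 0.7.
Physical capital: 0.3 × 10.9 = 3.27 pp.
Labor input: 0.7 × 0.1 = 0.07 pp.
TFP growth = 5.4 − 3.34 = 2.06%.
TFP share of growth = 2.06 / 5.4 × 100 = 38.148%.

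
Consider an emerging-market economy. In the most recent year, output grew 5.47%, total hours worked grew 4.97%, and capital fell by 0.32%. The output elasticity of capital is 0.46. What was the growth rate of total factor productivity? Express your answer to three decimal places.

Total factor productivity growth was 2.933%.

Labor's share = 1 − 0.46 = 0.54.
Capital: 0.46 × (-0.32) = -0.1472 pp.
Total hours worked: 0.54 × 4.97 = 2.6838 pp.
TFP growth = 5.47 − 2.5366 = 2.9334%.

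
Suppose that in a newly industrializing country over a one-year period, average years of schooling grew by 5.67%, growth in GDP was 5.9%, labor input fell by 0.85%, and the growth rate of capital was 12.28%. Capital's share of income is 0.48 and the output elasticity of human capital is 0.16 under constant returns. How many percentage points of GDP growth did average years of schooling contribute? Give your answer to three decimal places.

Contribution = share × growth = 0.16 × 5.67 = 0.9072 pp.

0.907 percentage points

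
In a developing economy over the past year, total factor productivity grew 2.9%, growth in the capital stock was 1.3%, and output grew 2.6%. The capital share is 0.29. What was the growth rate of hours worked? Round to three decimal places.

Labor's share = 1 − 0.29 = 0.71.
gY = gA + 0.29×1.3 + 0.71×g.
0.71×g = 2.6 − 2.9 − 0.377 = -0.677.
g = -0.677 / 0.71 = -0.95352%.

-0.954%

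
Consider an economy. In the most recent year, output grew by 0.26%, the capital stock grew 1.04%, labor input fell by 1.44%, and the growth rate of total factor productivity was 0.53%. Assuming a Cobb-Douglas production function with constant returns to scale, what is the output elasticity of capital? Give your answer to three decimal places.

0.472

gY = gA + α·gK + (1−α)·gL, so gY − gA − gL = α(gK − gL).
0.26 − 0.53 + 1.44 = α × (1.04 − (-1.44)).
1.17 = 2.48 α, so α = 0.47177.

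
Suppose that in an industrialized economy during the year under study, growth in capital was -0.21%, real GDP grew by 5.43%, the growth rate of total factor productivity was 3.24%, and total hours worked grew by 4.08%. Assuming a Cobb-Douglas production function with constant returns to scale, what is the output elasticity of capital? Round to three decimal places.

gY = gA + α·gK + (1−α)·gL, so gY − gA − gL = α(gK − gL).
5.43 − 3.24 − 4.08 = α × (-0.21 − 4.08).
-1.89 = -4.29 α, so α = 0.44056.

α = 0.441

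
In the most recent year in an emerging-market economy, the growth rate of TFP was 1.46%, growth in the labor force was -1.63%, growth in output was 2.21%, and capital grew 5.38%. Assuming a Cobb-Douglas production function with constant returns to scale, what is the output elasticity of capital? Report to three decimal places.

gY = gA + α·gK + (1−α)·gL, so gY − gA − gL = α(gK − gL).
2.21 − 1.46 + 1.63 = α × (5.38 − (-1.63)).
2.38 = 7.01 α, so α = 0.33951.

0.340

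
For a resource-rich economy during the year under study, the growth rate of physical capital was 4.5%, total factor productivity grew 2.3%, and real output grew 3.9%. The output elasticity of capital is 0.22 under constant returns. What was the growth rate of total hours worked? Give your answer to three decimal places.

Total hours worked growth was 0.782%.

Labor's share = 1 − 0.22 = 0.78.
gY = gA + 0.22×4.5 + 0.78×g.
0.78×g = 3.9 − 2.3 − 0.99 = 0.61.
g = 0.61 / 0.78 = 0.78205%.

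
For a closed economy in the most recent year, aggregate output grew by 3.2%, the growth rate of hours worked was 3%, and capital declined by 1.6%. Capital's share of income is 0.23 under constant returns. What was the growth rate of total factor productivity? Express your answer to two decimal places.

Total factor productivity grew 1.26%.

Labor's share = 1 − 0.23 = 0.77.
Capital: 0.23 × (-1.6) = -0.368 pp.
Hours worked: 0.77 × 3 = 2.31 pp.
TFP growth = 3.2 − 1.942 = 1.258%.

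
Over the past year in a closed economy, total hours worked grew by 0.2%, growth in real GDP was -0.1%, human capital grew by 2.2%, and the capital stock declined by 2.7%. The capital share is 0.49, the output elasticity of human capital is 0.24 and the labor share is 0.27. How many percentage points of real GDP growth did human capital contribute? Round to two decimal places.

0.53 pp

Contribution = share × growth = 0.24 × 2.2 = 0.528 pp.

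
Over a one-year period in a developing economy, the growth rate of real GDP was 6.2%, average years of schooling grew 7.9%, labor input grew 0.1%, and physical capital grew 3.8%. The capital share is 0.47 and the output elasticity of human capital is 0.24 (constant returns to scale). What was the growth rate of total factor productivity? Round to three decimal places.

Labor's share = 1 − 0.47 − 0.24 = 0.29.
Physical capital: 0.47 × 3.8 = 1.786 pp.
Average years of schooling: 0.24 × 7.9 = 1.896 pp.
Labor input: 0.29 × 0.1 = 0.029 pp.
TFP growth = 6.2 − 3.711 = 2.489%.

2.489%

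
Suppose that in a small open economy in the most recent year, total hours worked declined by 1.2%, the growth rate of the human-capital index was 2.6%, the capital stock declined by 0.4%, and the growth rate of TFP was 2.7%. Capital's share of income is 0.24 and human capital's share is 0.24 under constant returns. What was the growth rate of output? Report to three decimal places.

Labor's share = 1 − 0.24 − 0.24 = 0.52.
The capital stock: 0.24 × (-0.4) = -0.096 pp.
The human-capital index: 0.24 × 2.6 = 0.624 pp.
Total hours worked: 0.52 × (-1.2) = -0.624 pp.
Output growth = 2.7 + (-0.096) = 2.604%.

Output grew 2.604%.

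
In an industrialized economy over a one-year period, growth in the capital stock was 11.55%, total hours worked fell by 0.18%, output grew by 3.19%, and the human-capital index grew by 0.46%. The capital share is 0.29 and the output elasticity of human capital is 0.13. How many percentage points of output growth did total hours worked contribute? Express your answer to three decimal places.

Labor's share = 1 − 0.29 − 0.13 = 0.58.
Contribution = share × growth = 0.58 × (-0.18) = -0.1044 pp.

-0.104 percentage points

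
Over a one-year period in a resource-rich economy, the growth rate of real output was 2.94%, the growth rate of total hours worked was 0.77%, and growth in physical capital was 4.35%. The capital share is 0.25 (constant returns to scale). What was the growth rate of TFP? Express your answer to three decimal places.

Labor's share = 1 − 0.25 = 0.75.
Physical capital: 0.25 × 4.35 = 1.0875 pp.
Total hours worked: 0.75 × 0.77 = 0.5775 pp.
TFP growth = 2.94 − 1.665 = 1.275%.

TFP growth was 1.275%.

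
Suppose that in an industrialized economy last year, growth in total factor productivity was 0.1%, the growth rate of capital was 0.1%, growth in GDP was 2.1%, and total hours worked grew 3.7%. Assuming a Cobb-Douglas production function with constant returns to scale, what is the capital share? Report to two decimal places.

0.47

gY = gA + α·gK + (1−α)·gL, so gY − gA − gL = α(gK − gL).
2.1 − 0.1 − 3.7 = α × (0.1 − 3.7).
-1.7 = -3.6 α, so α = 0.4722.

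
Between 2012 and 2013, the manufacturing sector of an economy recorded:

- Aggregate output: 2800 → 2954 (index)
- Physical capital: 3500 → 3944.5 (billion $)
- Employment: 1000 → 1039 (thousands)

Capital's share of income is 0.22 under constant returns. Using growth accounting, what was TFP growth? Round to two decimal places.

-0.34%

Aggregate output growth = (2954 − 2800) / 2800 = 5.5%.
Physical capital growth = (3944.5 − 3500) / 3500 = 12.7%.
Employment growth = (1039 − 1000) / 1000 = 3.9%.
Labor's share = 1 − 0.22 = 0.78.
Physical capital: 0.22 × 12.7 = 2.794 pp.
Employment: 0.78 × 3.9 = 3.042 pp.
TFP growth = 5.5 − 5.836 = -0.336%.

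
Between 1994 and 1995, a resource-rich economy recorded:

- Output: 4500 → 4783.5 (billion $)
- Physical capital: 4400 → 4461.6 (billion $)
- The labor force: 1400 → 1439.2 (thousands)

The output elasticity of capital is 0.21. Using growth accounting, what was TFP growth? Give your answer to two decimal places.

Output growth = (4783.5 − 4500) / 4500 = 6.3%.
Physical capital growth = (4461.6 − 4400) / 4400 = 1.4%.
The labor force growth = (1439.2 − 1400) / 1400 = 2.8%.
Labor's share = 1 − 0.21 = 0.79.
Physical capital: 0.21 × 1.4 = 0.294 pp.
The labor force: 0.79 × 2.8 = 2.212 pp.
TFP growth = 6.3 − 2.506 = 3.794%.

3.79%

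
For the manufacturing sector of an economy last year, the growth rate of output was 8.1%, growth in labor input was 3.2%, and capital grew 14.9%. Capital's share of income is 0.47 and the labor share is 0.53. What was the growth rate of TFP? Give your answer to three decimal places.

-0.599%

Labor's share = 1 − 0.47 = 0.53.
Capital: 0.47 × 14.9 = 7.003 pp.
Labor input: 0.53 × 3.2 = 1.696 pp.
TFP growth = 8.1 − 8.699 = -0.599%.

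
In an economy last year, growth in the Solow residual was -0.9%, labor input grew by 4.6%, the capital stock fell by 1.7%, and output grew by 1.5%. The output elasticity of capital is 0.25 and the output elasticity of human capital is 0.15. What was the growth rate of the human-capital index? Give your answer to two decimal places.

Labor's share = 1 − 0.25 − 0.15 = 0.6.
gY = gA + 0.25×(-1.7) + 0.6×4.6 + 0.15×g.
0.15×g = 1.5 + 0.9 − 2.335 = 0.065.
g = 0.065 / 0.15 = 0.4333%.

0.43%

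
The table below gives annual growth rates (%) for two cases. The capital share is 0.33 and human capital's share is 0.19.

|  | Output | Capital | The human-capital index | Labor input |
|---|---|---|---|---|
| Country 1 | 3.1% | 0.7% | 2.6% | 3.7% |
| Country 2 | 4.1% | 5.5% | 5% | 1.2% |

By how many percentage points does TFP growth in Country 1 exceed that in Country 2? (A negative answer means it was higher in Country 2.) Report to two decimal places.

-0.16 percentage points

Labor's share = 1 − 0.33 − 0.19 = 0.48.
Country 1: TFP = 3.1 − 0.231 − 0.494 − 1.776 = 0.599%.
Country 2: TFP = 4.1 − 1.815 − 0.95 − 0.576 = 0.759%.
Difference = 0.599 − (0.759) = -0.16 pp.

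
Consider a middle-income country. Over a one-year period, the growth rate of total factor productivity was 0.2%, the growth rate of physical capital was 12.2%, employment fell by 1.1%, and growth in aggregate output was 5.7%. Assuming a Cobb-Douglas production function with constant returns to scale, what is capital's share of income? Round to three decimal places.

gY = gA + α·gK + (1−α)·gL, so gY − gA − gL = α(gK − gL).
5.7 − 0.2 + 1.1 = α × (12.2 − (-1.1)).
6.6 = 13.3 α, so α = 0.49624.

Capital's share of income is 0.496.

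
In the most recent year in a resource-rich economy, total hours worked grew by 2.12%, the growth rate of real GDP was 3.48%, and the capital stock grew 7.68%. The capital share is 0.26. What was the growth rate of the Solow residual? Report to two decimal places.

Labor's share = 1 − 0.26 = 0.74.
The capital stock: 0.26 × 7.68 = 1.9968 pp.
Total hours worked: 0.74 × 2.12 = 1.5688 pp.
TFP growth = 3.48 − 3.5656 = -0.0856%.

-0.09%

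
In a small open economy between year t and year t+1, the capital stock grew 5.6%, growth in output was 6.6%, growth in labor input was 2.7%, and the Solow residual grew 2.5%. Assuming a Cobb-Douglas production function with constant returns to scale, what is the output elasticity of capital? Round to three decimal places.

gY = gA + α·gK + (1−α)·gL, so gY − gA − gL = α(gK − gL).
6.6 − 2.5 − 2.7 = α × (5.6 − 2.7).
1.4 = 2.9 α, so α = 0.48276.

The output elasticity of capital is 0.483.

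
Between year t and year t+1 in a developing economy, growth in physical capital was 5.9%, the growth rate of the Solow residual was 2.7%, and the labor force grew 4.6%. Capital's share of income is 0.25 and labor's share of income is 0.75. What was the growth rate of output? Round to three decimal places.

Output growth was 7.625%.

Labor's share = 1 − 0.25 = 0.75.
Physical capital: 0.25 × 5.9 = 1.475 pp.
The labor force: 0.75 × 4.6 = 3.45 pp.
Output growth = 2.7 + 4.925 = 7.625%.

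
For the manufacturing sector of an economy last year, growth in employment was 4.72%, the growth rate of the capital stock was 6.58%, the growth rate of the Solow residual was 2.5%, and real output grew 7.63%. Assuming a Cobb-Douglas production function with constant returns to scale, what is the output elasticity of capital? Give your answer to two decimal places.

gY = gA + α·gK + (1−α)·gL, so gY − gA − gL = α(gK − gL).
7.63 − 2.5 − 4.72 = α × (6.58 − 4.72).
0.41 = 1.86 α, so α = 0.2204.

α = 0.22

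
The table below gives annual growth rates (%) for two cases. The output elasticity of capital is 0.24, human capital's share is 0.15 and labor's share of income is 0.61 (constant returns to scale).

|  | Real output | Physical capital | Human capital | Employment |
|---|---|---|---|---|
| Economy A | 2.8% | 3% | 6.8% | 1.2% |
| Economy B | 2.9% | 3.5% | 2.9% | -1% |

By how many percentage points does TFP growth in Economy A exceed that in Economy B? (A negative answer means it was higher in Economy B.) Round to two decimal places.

Labor's share = 1 − 0.24 − 0.15 = 0.61.
Economy A: TFP = 2.8 − 0.72 − 1.02 − 0.732 = 0.328%.
Economy B: TFP = 2.9 − 0.84 − 0.435 + 0.61 = 2.235%.
Difference = 0.328 − (2.235) = -1.907 pp.

-1.91 percentage points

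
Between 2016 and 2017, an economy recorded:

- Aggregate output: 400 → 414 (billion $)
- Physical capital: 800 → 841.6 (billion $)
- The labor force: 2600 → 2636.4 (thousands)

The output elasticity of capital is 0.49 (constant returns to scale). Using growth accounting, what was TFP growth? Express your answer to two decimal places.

TFP grew 0.24%.

Aggregate output growth = (414 − 400) / 400 = 3.5%.
Physical capital growth = (841.6 − 800) / 800 = 5.2%.
The labor force growth = (2636.4 − 2600) / 2600 = 1.4%.
Labor's share = 1 − 0.49 = 0.51.
Physical capital: 0.49 × 5.2 = 2.548 pp.
The labor force: 0.51 × 1.4 = 0.714 pp.
TFP growth = 3.5 − 3.262 = 0.238%.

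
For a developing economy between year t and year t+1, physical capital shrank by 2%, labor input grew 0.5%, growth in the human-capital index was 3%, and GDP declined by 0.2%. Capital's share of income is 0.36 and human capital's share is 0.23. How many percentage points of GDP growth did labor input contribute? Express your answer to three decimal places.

Labor's share = 1 − 0.36 − 0.23 = 0.41.
Contribution = share × growth = 0.41 × 0.5 = 0.205 pp.

0.205 pp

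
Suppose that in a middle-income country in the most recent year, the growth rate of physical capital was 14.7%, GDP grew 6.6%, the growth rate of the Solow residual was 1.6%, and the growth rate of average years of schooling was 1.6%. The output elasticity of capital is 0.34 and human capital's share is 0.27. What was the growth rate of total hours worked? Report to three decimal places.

-1.103%

Labor's share = 1 − 0.34 − 0.27 = 0.39.
gY = gA + 0.34×14.7 + 0.27×1.6 + 0.39×g.
0.39×g = 6.6 − 1.6 − 5.43 = -0.43.
g = -0.43 / 0.39 = -1.10256%.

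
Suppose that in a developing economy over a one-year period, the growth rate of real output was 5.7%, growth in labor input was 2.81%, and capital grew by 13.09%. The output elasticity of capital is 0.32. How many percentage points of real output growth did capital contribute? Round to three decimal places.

4.189

Contribution = share × growth = 0.32 × 13.09 = 4.1888 pp.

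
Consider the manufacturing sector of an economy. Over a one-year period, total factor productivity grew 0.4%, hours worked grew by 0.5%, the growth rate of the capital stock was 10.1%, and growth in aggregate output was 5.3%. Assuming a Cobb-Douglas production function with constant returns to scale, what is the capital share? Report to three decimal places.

gY = gA + α·gK + (1−α)·gL, so gY − gA − gL = α(gK − gL).
5.3 − 0.4 − 0.5 = α × (10.1 − 0.5).
4.4 = 9.6 α, so α = 0.45833.

α = 0.458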